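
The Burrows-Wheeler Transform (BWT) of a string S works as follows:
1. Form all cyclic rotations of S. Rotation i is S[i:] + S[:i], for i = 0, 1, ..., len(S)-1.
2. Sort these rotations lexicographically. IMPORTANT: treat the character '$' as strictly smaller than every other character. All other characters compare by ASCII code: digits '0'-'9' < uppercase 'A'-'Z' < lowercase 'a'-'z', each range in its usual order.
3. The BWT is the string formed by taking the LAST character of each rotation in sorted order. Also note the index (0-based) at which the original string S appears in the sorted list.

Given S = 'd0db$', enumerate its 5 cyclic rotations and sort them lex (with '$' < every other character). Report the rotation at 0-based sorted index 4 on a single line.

Answer: db$d0

Derivation:
All 5 rotations (rotation i = S[i:]+S[:i]):
  rot[0] = d0db$
  rot[1] = 0db$d
  rot[2] = db$d0
  rot[3] = b$d0d
  rot[4] = $d0db
Sorted (with $ < everything):
  sorted[0] = $d0db
  sorted[1] = 0db$d
  sorted[2] = b$d0d
  sorted[3] = d0db$
  sorted[4] = db$d0
sorted[4] = db$d0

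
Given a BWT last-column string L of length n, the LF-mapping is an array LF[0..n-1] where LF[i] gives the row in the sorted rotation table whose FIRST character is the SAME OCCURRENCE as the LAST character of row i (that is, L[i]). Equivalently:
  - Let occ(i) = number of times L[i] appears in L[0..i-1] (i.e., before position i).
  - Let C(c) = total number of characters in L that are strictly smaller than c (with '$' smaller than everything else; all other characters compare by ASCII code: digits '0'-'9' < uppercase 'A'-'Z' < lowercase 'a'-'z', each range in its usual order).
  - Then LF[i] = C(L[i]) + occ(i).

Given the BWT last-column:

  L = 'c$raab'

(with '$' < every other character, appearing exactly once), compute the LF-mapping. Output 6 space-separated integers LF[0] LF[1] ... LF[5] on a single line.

Char counts: '$':1, 'a':2, 'b':1, 'c':1, 'r':1
C (first-col start): C('$')=0, C('a')=1, C('b')=3, C('c')=4, C('r')=5
L[0]='c': occ=0, LF[0]=C('c')+0=4+0=4
L[1]='$': occ=0, LF[1]=C('$')+0=0+0=0
L[2]='r': occ=0, LF[2]=C('r')+0=5+0=5
L[3]='a': occ=0, LF[3]=C('a')+0=1+0=1
L[4]='a': occ=1, LF[4]=C('a')+1=1+1=2
L[5]='b': occ=0, LF[5]=C('b')+0=3+0=3

Answer: 4 0 5 1 2 3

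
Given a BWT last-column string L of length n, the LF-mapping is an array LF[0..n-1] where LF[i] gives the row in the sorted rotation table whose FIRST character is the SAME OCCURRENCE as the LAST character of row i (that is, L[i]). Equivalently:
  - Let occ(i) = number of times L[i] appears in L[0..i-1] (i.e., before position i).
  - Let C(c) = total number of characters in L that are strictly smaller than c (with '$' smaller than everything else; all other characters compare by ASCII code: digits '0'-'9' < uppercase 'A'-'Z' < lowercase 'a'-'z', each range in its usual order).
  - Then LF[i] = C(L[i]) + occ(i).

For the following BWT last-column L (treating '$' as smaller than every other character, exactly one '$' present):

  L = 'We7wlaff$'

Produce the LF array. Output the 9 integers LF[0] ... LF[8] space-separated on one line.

Char counts: '$':1, '7':1, 'W':1, 'a':1, 'e':1, 'f':2, 'l':1, 'w':1
C (first-col start): C('$')=0, C('7')=1, C('W')=2, C('a')=3, C('e')=4, C('f')=5, C('l')=7, C('w')=8
L[0]='W': occ=0, LF[0]=C('W')+0=2+0=2
L[1]='e': occ=0, LF[1]=C('e')+0=4+0=4
L[2]='7': occ=0, LF[2]=C('7')+0=1+0=1
L[3]='w': occ=0, LF[3]=C('w')+0=8+0=8
L[4]='l': occ=0, LF[4]=C('l')+0=7+0=7
L[5]='a': occ=0, LF[5]=C('a')+0=3+0=3
L[6]='f': occ=0, LF[6]=C('f')+0=5+0=5
L[7]='f': occ=1, LF[7]=C('f')+1=5+1=6
L[8]='$': occ=0, LF[8]=C('$')+0=0+0=0

Answer: 2 4 1 8 7 3 5 6 0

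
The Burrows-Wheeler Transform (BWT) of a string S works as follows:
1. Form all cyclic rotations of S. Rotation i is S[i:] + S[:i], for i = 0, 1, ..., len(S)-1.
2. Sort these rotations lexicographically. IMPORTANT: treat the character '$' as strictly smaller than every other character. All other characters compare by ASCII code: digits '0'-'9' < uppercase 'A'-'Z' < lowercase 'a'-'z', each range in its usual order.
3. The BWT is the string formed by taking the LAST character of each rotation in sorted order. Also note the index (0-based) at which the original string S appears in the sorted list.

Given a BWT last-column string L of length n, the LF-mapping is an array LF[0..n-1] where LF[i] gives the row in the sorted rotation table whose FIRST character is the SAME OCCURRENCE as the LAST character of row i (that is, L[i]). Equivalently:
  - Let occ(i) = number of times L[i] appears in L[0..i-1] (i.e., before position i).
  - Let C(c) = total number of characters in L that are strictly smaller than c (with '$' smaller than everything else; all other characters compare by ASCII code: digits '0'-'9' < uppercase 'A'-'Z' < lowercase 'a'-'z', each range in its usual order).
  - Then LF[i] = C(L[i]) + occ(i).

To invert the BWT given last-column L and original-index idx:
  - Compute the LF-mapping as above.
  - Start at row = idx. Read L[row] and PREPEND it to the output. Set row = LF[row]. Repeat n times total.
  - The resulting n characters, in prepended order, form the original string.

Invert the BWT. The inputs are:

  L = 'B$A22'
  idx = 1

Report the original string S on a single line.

Answer: 2A2B$

Derivation:
LF mapping: 4 0 3 1 2
Walk LF starting at row 1, prepending L[row]:
  step 1: row=1, L[1]='$', prepend. Next row=LF[1]=0
  step 2: row=0, L[0]='B', prepend. Next row=LF[0]=4
  step 3: row=4, L[4]='2', prepend. Next row=LF[4]=2
  step 4: row=2, L[2]='A', prepend. Next row=LF[2]=3
  step 5: row=3, L[3]='2', prepend. Next row=LF[3]=1
Reversed output: 2A2B$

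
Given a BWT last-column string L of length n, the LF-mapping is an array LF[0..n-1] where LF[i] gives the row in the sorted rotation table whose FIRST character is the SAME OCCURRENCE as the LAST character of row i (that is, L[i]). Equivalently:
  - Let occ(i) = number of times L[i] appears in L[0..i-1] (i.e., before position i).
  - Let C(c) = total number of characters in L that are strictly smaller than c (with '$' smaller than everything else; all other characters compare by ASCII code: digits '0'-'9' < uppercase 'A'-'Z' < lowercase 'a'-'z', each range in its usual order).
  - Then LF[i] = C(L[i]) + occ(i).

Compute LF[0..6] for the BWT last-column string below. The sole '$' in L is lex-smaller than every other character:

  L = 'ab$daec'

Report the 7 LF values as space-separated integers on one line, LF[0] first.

Char counts: '$':1, 'a':2, 'b':1, 'c':1, 'd':1, 'e':1
C (first-col start): C('$')=0, C('a')=1, C('b')=3, C('c')=4, C('d')=5, C('e')=6
L[0]='a': occ=0, LF[0]=C('a')+0=1+0=1
L[1]='b': occ=0, LF[1]=C('b')+0=3+0=3
L[2]='$': occ=0, LF[2]=C('$')+0=0+0=0
L[3]='d': occ=0, LF[3]=C('d')+0=5+0=5
L[4]='a': occ=1, LF[4]=C('a')+1=1+1=2
L[5]='e': occ=0, LF[5]=C('e')+0=6+0=6
L[6]='c': occ=0, LF[6]=C('c')+0=4+0=4

Answer: 1 3 0 5 2 6 4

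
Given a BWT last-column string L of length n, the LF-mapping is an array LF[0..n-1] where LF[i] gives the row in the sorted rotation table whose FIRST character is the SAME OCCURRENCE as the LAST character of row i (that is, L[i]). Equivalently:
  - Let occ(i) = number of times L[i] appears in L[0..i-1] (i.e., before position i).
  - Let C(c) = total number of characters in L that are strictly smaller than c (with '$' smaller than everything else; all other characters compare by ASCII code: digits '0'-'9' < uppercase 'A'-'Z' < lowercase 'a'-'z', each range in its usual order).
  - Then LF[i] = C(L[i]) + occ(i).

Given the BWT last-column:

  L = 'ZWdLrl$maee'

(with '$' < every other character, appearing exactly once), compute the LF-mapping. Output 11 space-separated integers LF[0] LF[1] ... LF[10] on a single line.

Char counts: '$':1, 'L':1, 'W':1, 'Z':1, 'a':1, 'd':1, 'e':2, 'l':1, 'm':1, 'r':1
C (first-col start): C('$')=0, C('L')=1, C('W')=2, C('Z')=3, C('a')=4, C('d')=5, C('e')=6, C('l')=8, C('m')=9, C('r')=10
L[0]='Z': occ=0, LF[0]=C('Z')+0=3+0=3
L[1]='W': occ=0, LF[1]=C('W')+0=2+0=2
L[2]='d': occ=0, LF[2]=C('d')+0=5+0=5
L[3]='L': occ=0, LF[3]=C('L')+0=1+0=1
L[4]='r': occ=0, LF[4]=C('r')+0=10+0=10
L[5]='l': occ=0, LF[5]=C('l')+0=8+0=8
L[6]='$': occ=0, LF[6]=C('$')+0=0+0=0
L[7]='m': occ=0, LF[7]=C('m')+0=9+0=9
L[8]='a': occ=0, LF[8]=C('a')+0=4+0=4
L[9]='e': occ=0, LF[9]=C('e')+0=6+0=6
L[10]='e': occ=1, LF[10]=C('e')+1=6+1=7

Answer: 3 2 5 1 10 8 0 9 4 6 7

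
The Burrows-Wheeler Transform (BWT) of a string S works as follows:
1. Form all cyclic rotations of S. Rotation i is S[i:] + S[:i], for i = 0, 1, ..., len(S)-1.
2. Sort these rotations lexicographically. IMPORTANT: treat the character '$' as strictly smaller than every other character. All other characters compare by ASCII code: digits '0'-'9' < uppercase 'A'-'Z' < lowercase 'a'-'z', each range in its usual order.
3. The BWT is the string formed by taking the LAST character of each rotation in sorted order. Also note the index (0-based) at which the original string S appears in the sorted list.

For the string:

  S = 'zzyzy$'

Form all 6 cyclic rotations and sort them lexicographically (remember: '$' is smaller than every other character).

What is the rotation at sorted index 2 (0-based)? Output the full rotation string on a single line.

All 6 rotations (rotation i = S[i:]+S[:i]):
  rot[0] = zzyzy$
  rot[1] = zyzy$z
  rot[2] = yzy$zz
  rot[3] = zy$zzy
  rot[4] = y$zzyz
  rot[5] = $zzyzy
Sorted (with $ < everything):
  sorted[0] = $zzyzy
  sorted[1] = y$zzyz
  sorted[2] = yzy$zz
  sorted[3] = zy$zzy
  sorted[4] = zyzy$z
  sorted[5] = zzyzy$
sorted[2] = yzy$zz

Answer: yzy$zz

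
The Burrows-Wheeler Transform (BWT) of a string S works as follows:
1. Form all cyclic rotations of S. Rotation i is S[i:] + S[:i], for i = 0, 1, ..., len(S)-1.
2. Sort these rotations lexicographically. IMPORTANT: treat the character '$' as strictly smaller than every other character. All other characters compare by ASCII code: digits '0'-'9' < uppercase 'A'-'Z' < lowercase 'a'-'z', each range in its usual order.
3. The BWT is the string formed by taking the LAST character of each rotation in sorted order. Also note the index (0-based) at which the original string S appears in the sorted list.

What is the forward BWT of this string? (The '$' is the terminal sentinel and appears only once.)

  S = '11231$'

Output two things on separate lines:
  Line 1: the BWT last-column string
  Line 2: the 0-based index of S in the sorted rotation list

All 6 rotations (rotation i = S[i:]+S[:i]):
  rot[0] = 11231$
  rot[1] = 1231$1
  rot[2] = 231$11
  rot[3] = 31$112
  rot[4] = 1$1123
  rot[5] = $11231
Sorted (with $ < everything):
  sorted[0] = $11231  (last char: '1')
  sorted[1] = 1$1123  (last char: '3')
  sorted[2] = 11231$  (last char: '$')
  sorted[3] = 1231$1  (last char: '1')
  sorted[4] = 231$11  (last char: '1')
  sorted[5] = 31$112  (last char: '2')
Last column: 13$112
Original string S is at sorted index 2

Answer: 13$112
2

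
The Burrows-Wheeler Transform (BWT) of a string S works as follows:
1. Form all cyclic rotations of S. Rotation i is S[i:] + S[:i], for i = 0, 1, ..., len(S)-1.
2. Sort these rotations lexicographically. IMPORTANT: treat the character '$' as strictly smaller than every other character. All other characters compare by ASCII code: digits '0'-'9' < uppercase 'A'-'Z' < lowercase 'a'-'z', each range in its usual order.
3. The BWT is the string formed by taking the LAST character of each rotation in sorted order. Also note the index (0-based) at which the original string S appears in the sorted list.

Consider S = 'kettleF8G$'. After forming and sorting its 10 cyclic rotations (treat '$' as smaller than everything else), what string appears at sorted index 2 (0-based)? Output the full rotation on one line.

Answer: F8G$kettle

Derivation:
All 10 rotations (rotation i = S[i:]+S[:i]):
  rot[0] = kettleF8G$
  rot[1] = ettleF8G$k
  rot[2] = ttleF8G$ke
  rot[3] = tleF8G$ket
  rot[4] = leF8G$kett
  rot[5] = eF8G$kettl
  rot[6] = F8G$kettle
  rot[7] = 8G$kettleF
  rot[8] = G$kettleF8
  rot[9] = $kettleF8G
Sorted (with $ < everything):
  sorted[0] = $kettleF8G
  sorted[1] = 8G$kettleF
  sorted[2] = F8G$kettle
  sorted[3] = G$kettleF8
  sorted[4] = eF8G$kettl
  sorted[5] = ettleF8G$k
  sorted[6] = kettleF8G$
  sorted[7] = leF8G$kett
  sorted[8] = tleF8G$ket
  sorted[9] = ttleF8G$ke
sorted[2] = F8G$kettle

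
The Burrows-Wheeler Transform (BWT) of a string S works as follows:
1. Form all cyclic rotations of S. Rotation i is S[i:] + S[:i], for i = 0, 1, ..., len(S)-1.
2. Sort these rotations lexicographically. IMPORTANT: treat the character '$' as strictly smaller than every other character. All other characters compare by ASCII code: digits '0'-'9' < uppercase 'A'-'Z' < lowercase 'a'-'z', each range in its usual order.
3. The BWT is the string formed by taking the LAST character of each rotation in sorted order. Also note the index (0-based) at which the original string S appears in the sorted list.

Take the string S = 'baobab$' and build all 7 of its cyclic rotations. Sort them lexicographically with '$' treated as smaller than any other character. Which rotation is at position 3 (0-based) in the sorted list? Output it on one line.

Answer: b$baoba

Derivation:
All 7 rotations (rotation i = S[i:]+S[:i]):
  rot[0] = baobab$
  rot[1] = aobab$b
  rot[2] = obab$ba
  rot[3] = bab$bao
  rot[4] = ab$baob
  rot[5] = b$baoba
  rot[6] = $baobab
Sorted (with $ < everything):
  sorted[0] = $baobab
  sorted[1] = ab$baob
  sorted[2] = aobab$b
  sorted[3] = b$baoba
  sorted[4] = bab$bao
  sorted[5] = baobab$
  sorted[6] = obab$ba
sorted[3] = b$baoba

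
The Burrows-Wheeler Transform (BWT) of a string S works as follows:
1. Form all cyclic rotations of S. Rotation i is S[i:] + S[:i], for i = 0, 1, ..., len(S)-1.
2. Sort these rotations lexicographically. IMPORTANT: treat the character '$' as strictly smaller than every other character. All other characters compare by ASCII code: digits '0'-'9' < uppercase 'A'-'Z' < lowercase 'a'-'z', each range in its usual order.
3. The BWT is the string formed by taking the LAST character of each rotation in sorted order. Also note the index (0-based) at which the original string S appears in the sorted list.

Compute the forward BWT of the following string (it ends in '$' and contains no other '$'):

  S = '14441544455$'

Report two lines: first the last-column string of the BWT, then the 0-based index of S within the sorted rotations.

Answer: 5$4441544514
1

Derivation:
All 12 rotations (rotation i = S[i:]+S[:i]):
  rot[0] = 14441544455$
  rot[1] = 4441544455$1
  rot[2] = 441544455$14
  rot[3] = 41544455$144
  rot[4] = 1544455$1444
  rot[5] = 544455$14441
  rot[6] = 44455$144415
  rot[7] = 4455$1444154
  rot[8] = 455$14441544
  rot[9] = 55$144415444
  rot[10] = 5$1444154445
  rot[11] = $14441544455
Sorted (with $ < everything):
  sorted[0] = $14441544455  (last char: '5')
  sorted[1] = 14441544455$  (last char: '$')
  sorted[2] = 1544455$1444  (last char: '4')
  sorted[3] = 41544455$144  (last char: '4')
  sorted[4] = 441544455$14  (last char: '4')
  sorted[5] = 4441544455$1  (last char: '1')
  sorted[6] = 44455$144415  (last char: '5')
  sorted[7] = 4455$1444154  (last char: '4')
  sorted[8] = 455$14441544  (last char: '4')
  sorted[9] = 5$1444154445  (last char: '5')
  sorted[10] = 544455$14441  (last char: '1')
  sorted[11] = 55$144415444  (last char: '4')
Last column: 5$4441544514
Original string S is at sorted index 1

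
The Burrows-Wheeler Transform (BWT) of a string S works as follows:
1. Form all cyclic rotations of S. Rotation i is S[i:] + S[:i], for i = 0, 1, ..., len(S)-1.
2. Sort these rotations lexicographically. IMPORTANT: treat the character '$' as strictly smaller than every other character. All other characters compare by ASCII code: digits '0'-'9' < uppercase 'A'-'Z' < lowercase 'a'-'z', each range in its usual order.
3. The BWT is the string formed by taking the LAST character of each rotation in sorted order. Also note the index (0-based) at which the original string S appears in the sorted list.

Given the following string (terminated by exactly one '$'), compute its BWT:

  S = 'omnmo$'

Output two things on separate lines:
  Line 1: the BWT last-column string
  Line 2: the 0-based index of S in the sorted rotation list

Answer: oonmm$
5

Derivation:
All 6 rotations (rotation i = S[i:]+S[:i]):
  rot[0] = omnmo$
  rot[1] = mnmo$o
  rot[2] = nmo$om
  rot[3] = mo$omn
  rot[4] = o$omnm
  rot[5] = $omnmo
Sorted (with $ < everything):
  sorted[0] = $omnmo  (last char: 'o')
  sorted[1] = mnmo$o  (last char: 'o')
  sorted[2] = mo$omn  (last char: 'n')
  sorted[3] = nmo$om  (last char: 'm')
  sorted[4] = o$omnm  (last char: 'm')
  sorted[5] = omnmo$  (last char: '$')
Last column: oonmm$
Original string S is at sorted index 5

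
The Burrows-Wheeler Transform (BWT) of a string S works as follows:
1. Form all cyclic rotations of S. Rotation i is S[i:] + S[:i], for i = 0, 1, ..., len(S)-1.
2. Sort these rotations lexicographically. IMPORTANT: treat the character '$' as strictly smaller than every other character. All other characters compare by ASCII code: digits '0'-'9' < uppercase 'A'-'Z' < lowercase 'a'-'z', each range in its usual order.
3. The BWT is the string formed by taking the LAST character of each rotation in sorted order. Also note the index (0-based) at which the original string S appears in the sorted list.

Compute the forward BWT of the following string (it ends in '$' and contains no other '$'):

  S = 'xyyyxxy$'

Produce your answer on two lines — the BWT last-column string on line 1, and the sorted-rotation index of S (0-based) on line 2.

All 8 rotations (rotation i = S[i:]+S[:i]):
  rot[0] = xyyyxxy$
  rot[1] = yyyxxy$x
  rot[2] = yyxxy$xy
  rot[3] = yxxy$xyy
  rot[4] = xxy$xyyy
  rot[5] = xy$xyyyx
  rot[6] = y$xyyyxx
  rot[7] = $xyyyxxy
Sorted (with $ < everything):
  sorted[0] = $xyyyxxy  (last char: 'y')
  sorted[1] = xxy$xyyy  (last char: 'y')
  sorted[2] = xy$xyyyx  (last char: 'x')
  sorted[3] = xyyyxxy$  (last char: '$')
  sorted[4] = y$xyyyxx  (last char: 'x')
  sorted[5] = yxxy$xyy  (last char: 'y')
  sorted[6] = yyxxy$xy  (last char: 'y')
  sorted[7] = yyyxxy$x  (last char: 'x')
Last column: yyx$xyyx
Original string S is at sorted index 3

Answer: yyx$xyyx
3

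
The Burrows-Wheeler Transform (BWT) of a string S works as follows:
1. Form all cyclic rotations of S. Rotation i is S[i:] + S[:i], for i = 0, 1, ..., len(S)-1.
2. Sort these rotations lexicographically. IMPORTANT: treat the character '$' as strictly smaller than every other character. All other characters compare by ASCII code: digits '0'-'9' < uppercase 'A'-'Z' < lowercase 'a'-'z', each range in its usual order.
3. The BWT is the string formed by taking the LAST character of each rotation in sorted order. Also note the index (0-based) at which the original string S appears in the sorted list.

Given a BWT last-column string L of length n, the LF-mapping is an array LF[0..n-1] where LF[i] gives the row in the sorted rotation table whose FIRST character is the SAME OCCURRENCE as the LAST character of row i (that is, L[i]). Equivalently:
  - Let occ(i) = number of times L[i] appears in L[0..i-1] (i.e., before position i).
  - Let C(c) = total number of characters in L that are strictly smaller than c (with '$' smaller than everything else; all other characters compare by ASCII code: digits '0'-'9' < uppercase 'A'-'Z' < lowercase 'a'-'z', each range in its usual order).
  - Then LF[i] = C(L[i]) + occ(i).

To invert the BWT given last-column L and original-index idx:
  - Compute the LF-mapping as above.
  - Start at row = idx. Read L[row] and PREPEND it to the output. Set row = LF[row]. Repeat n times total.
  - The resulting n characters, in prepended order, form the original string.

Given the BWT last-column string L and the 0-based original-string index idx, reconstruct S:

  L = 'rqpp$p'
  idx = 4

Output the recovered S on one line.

Answer: qpppr$

Derivation:
LF mapping: 5 4 1 2 0 3
Walk LF starting at row 4, prepending L[row]:
  step 1: row=4, L[4]='$', prepend. Next row=LF[4]=0
  step 2: row=0, L[0]='r', prepend. Next row=LF[0]=5
  step 3: row=5, L[5]='p', prepend. Next row=LF[5]=3
  step 4: row=3, L[3]='p', prepend. Next row=LF[3]=2
  step 5: row=2, L[2]='p', prepend. Next row=LF[2]=1
  step 6: row=1, L[1]='q', prepend. Next row=LF[1]=4
Reversed output: qpppr$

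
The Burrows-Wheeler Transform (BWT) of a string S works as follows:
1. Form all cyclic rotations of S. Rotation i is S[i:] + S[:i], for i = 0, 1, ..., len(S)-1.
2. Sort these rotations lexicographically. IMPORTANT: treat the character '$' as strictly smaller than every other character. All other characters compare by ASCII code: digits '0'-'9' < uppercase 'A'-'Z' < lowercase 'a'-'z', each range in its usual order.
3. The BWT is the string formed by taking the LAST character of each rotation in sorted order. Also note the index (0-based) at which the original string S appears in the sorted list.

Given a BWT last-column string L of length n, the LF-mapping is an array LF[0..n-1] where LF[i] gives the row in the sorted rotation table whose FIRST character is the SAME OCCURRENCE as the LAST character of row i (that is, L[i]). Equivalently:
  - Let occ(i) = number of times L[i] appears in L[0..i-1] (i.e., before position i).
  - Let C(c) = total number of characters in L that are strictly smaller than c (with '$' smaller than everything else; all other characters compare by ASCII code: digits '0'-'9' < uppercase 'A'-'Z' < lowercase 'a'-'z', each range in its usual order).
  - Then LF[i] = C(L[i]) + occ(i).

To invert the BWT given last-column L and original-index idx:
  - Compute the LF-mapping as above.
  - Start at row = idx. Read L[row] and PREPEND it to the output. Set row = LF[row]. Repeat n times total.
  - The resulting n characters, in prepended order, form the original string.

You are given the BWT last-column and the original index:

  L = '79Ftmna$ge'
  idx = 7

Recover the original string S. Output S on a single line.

Answer: magnetF97$

Derivation:
LF mapping: 1 2 3 9 7 8 4 0 6 5
Walk LF starting at row 7, prepending L[row]:
  step 1: row=7, L[7]='$', prepend. Next row=LF[7]=0
  step 2: row=0, L[0]='7', prepend. Next row=LF[0]=1
  step 3: row=1, L[1]='9', prepend. Next row=LF[1]=2
  step 4: row=2, L[2]='F', prepend. Next row=LF[2]=3
  step 5: row=3, L[3]='t', prepend. Next row=LF[3]=9
  step 6: row=9, L[9]='e', prepend. Next row=LF[9]=5
  step 7: row=5, L[5]='n', prepend. Next row=LF[5]=8
  step 8: row=8, L[8]='g', prepend. Next row=LF[8]=6
  step 9: row=6, L[6]='a', prepend. Next row=LF[6]=4
  step 10: row=4, L[4]='m', prepend. Next row=LF[4]=7
Reversed output: magnetF97$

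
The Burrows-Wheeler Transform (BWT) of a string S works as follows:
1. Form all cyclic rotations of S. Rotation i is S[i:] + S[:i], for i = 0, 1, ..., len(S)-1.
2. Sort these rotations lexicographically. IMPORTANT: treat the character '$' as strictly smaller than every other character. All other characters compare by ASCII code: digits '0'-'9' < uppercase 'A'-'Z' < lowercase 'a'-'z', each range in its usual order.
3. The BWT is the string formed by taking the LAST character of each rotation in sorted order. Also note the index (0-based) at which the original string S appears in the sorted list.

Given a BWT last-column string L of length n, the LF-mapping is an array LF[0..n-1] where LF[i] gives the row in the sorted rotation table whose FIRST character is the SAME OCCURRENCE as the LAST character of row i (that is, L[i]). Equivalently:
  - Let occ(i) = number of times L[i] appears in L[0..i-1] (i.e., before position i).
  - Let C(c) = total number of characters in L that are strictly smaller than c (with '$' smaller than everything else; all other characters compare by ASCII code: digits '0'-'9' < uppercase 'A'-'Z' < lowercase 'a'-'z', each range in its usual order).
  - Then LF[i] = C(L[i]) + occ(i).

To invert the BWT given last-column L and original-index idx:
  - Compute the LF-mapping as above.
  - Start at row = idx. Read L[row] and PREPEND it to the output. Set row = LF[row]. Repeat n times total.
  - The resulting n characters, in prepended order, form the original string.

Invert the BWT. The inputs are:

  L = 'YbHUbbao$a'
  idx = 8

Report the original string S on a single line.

Answer: baobabHUY$

Derivation:
LF mapping: 3 6 1 2 7 8 4 9 0 5
Walk LF starting at row 8, prepending L[row]:
  step 1: row=8, L[8]='$', prepend. Next row=LF[8]=0
  step 2: row=0, L[0]='Y', prepend. Next row=LF[0]=3
  step 3: row=3, L[3]='U', prepend. Next row=LF[3]=2
  step 4: row=2, L[2]='H', prepend. Next row=LF[2]=1
  step 5: row=1, L[1]='b', prepend. Next row=LF[1]=6
  step 6: row=6, L[6]='a', prepend. Next row=LF[6]=4
  step 7: row=4, L[4]='b', prepend. Next row=LF[4]=7
  step 8: row=7, L[7]='o', prepend. Next row=LF[7]=9
  step 9: row=9, L[9]='a', prepend. Next row=LF[9]=5
  step 10: row=5, L[5]='b', prepend. Next row=LF[5]=8
Reversed output: baobabHUY$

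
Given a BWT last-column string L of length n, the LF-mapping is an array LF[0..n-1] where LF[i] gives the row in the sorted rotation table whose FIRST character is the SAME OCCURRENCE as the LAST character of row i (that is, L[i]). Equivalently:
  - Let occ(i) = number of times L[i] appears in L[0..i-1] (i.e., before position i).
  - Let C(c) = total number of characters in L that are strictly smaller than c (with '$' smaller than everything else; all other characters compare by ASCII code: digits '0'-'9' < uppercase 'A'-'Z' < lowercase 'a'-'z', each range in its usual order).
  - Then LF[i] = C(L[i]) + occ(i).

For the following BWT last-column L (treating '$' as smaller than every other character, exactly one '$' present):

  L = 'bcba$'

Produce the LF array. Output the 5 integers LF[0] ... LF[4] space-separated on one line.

Answer: 2 4 3 1 0

Derivation:
Char counts: '$':1, 'a':1, 'b':2, 'c':1
C (first-col start): C('$')=0, C('a')=1, C('b')=2, C('c')=4
L[0]='b': occ=0, LF[0]=C('b')+0=2+0=2
L[1]='c': occ=0, LF[1]=C('c')+0=4+0=4
L[2]='b': occ=1, LF[2]=C('b')+1=2+1=3
L[3]='a': occ=0, LF[3]=C('a')+0=1+0=1
L[4]='$': occ=0, LF[4]=C('$')+0=0+0=0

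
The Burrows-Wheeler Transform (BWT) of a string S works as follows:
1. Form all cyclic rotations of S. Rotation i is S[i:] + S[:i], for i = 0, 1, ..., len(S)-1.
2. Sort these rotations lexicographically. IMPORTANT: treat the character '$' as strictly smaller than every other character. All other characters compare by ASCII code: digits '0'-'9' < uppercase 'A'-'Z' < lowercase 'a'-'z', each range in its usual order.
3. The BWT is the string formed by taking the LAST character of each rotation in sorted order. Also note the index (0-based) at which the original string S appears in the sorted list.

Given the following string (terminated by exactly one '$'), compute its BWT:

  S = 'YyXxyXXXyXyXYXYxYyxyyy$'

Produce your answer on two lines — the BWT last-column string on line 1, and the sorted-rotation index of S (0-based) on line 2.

Answer: yyXyYyyXXX$xYXyyxXYXYyx
10

Derivation:
All 23 rotations (rotation i = S[i:]+S[:i]):
  rot[0] = YyXxyXXXyXyXYXYxYyxyyy$
  rot[1] = yXxyXXXyXyXYXYxYyxyyy$Y
  rot[2] = XxyXXXyXyXYXYxYyxyyy$Yy
  rot[3] = xyXXXyXyXYXYxYyxyyy$YyX
  rot[4] = yXXXyXyXYXYxYyxyyy$YyXx
  rot[5] = XXXyXyXYXYxYyxyyy$YyXxy
  rot[6] = XXyXyXYXYxYyxyyy$YyXxyX
  rot[7] = XyXyXYXYxYyxyyy$YyXxyXX
  rot[8] = yXyXYXYxYyxyyy$YyXxyXXX
  rot[9] = XyXYXYxYyxyyy$YyXxyXXXy
  rot[10] = yXYXYxYyxyyy$YyXxyXXXyX
  rot[11] = XYXYxYyxyyy$YyXxyXXXyXy
  rot[12] = YXYxYyxyyy$YyXxyXXXyXyX
  rot[13] = XYxYyxyyy$YyXxyXXXyXyXY
  rot[14] = YxYyxyyy$YyXxyXXXyXyXYX
  rot[15] = xYyxyyy$YyXxyXXXyXyXYXY
  rot[16] = Yyxyyy$YyXxyXXXyXyXYXYx
  rot[17] = yxyyy$YyXxyXXXyXyXYXYxY
  rot[18] = xyyy$YyXxyXXXyXyXYXYxYy
  rot[19] = yyy$YyXxyXXXyXyXYXYxYyx
  rot[20] = yy$YyXxyXXXyXyXYXYxYyxy
  rot[21] = y$YyXxyXXXyXyXYXYxYyxyy
  rot[22] = $YyXxyXXXyXyXYXYxYyxyyy
Sorted (with $ < everything):
  sorted[0] = $YyXxyXXXyXyXYXYxYyxyyy  (last char: 'y')
  sorted[1] = XXXyXyXYXYxYyxyyy$YyXxy  (last char: 'y')
  sorted[2] = XXyXyXYXYxYyxyyy$YyXxyX  (last char: 'X')
  sorted[3] = XYXYxYyxyyy$YyXxyXXXyXy  (last char: 'y')
  sorted[4] = XYxYyxyyy$YyXxyXXXyXyXY  (last char: 'Y')
  sorted[5] = XxyXXXyXyXYXYxYyxyyy$Yy  (last char: 'y')
  sorted[6] = XyXYXYxYyxyyy$YyXxyXXXy  (last char: 'y')
  sorted[7] = XyXyXYXYxYyxyyy$YyXxyXX  (last char: 'X')
  sorted[8] = YXYxYyxyyy$YyXxyXXXyXyX  (last char: 'X')
  sorted[9] = YxYyxyyy$YyXxyXXXyXyXYX  (last char: 'X')
  sorted[10] = YyXxyXXXyXyXYXYxYyxyyy$  (last char: '$')
  sorted[11] = Yyxyyy$YyXxyXXXyXyXYXYx  (last char: 'x')
  sorted[12] = xYyxyyy$YyXxyXXXyXyXYXY  (last char: 'Y')
  sorted[13] = xyXXXyXyXYXYxYyxyyy$YyX  (last char: 'X')
  sorted[14] = xyyy$YyXxyXXXyXyXYXYxYy  (last char: 'y')
  sorted[15] = y$YyXxyXXXyXyXYXYxYyxyy  (last char: 'y')
  sorted[16] = yXXXyXyXYXYxYyxyyy$YyXx  (last char: 'x')
  sorted[17] = yXYXYxYyxyyy$YyXxyXXXyX  (last char: 'X')
  sorted[18] = yXxyXXXyXyXYXYxYyxyyy$Y  (last char: 'Y')
  sorted[19] = yXyXYXYxYyxyyy$YyXxyXXX  (last char: 'X')
  sorted[20] = yxyyy$YyXxyXXXyXyXYXYxY  (last char: 'Y')
  sorted[21] = yy$YyXxyXXXyXyXYXYxYyxy  (last char: 'y')
  sorted[22] = yyy$YyXxyXXXyXyXYXYxYyx  (last char: 'x')
Last column: yyXyYyyXXX$xYXyyxXYXYyx
Original string S is at sorted index 10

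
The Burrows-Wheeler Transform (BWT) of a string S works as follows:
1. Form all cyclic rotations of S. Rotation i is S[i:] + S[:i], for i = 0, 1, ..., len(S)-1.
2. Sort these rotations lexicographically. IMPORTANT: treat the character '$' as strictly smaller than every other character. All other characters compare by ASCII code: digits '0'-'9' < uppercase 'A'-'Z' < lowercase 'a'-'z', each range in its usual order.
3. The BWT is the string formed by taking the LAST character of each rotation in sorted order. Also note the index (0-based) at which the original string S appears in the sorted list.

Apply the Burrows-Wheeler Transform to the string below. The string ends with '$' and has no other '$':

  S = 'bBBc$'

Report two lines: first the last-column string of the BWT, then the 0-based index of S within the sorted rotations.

All 5 rotations (rotation i = S[i:]+S[:i]):
  rot[0] = bBBc$
  rot[1] = BBc$b
  rot[2] = Bc$bB
  rot[3] = c$bBB
  rot[4] = $bBBc
Sorted (with $ < everything):
  sorted[0] = $bBBc  (last char: 'c')
  sorted[1] = BBc$b  (last char: 'b')
  sorted[2] = Bc$bB  (last char: 'B')
  sorted[3] = bBBc$  (last char: '$')
  sorted[4] = c$bBB  (last char: 'B')
Last column: cbB$B
Original string S is at sorted index 3

Answer: cbB$B
3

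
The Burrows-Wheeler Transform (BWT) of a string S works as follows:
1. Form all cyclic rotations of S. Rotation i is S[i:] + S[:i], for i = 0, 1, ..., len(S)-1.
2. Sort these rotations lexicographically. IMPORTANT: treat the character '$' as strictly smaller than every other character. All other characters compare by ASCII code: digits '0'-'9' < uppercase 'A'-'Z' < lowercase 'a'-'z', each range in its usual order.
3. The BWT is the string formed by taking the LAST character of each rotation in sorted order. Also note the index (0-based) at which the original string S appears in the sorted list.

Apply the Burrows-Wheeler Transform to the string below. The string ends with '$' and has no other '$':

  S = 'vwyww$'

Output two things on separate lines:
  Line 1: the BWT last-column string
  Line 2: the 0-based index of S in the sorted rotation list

Answer: w$wyvw
1

Derivation:
All 6 rotations (rotation i = S[i:]+S[:i]):
  rot[0] = vwyww$
  rot[1] = wyww$v
  rot[2] = yww$vw
  rot[3] = ww$vwy
  rot[4] = w$vwyw
  rot[5] = $vwyww
Sorted (with $ < everything):
  sorted[0] = $vwyww  (last char: 'w')
  sorted[1] = vwyww$  (last char: '$')
  sorted[2] = w$vwyw  (last char: 'w')
  sorted[3] = ww$vwy  (last char: 'y')
  sorted[4] = wyww$v  (last char: 'v')
  sorted[5] = yww$vw  (last char: 'w')
Last column: w$wyvw
Original string S is at sorted index 1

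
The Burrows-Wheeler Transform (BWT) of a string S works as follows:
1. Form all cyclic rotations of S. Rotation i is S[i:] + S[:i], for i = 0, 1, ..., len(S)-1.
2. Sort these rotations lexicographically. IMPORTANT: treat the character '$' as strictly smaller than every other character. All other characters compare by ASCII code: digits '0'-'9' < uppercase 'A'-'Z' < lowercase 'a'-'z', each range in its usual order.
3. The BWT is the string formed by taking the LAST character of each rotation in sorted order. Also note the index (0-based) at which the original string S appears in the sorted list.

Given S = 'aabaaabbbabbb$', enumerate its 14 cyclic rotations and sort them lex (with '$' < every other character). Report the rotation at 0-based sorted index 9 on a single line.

All 14 rotations (rotation i = S[i:]+S[:i]):
  rot[0] = aabaaabbbabbb$
  rot[1] = abaaabbbabbb$a
  rot[2] = baaabbbabbb$aa
  rot[3] = aaabbbabbb$aab
  rot[4] = aabbbabbb$aaba
  rot[5] = abbbabbb$aabaa
  rot[6] = bbbabbb$aabaaa
  rot[7] = bbabbb$aabaaab
  rot[8] = babbb$aabaaabb
  rot[9] = abbb$aabaaabbb
  rot[10] = bbb$aabaaabbba
  rot[11] = bb$aabaaabbbab
  rot[12] = b$aabaaabbbabb
  rot[13] = $aabaaabbbabbb
Sorted (with $ < everything):
  sorted[0] = $aabaaabbbabbb
  sorted[1] = aaabbbabbb$aab
  sorted[2] = aabaaabbbabbb$
  sorted[3] = aabbbabbb$aaba
  sorted[4] = abaaabbbabbb$a
  sorted[5] = abbb$aabaaabbb
  sorted[6] = abbbabbb$aabaa
  sorted[7] = b$aabaaabbbabb
  sorted[8] = baaabbbabbb$aa
  sorted[9] = babbb$aabaaabb
  sorted[10] = bb$aabaaabbbab
  sorted[11] = bbabbb$aabaaab
  sorted[12] = bbb$aabaaabbba
  sorted[13] = bbbabbb$aabaaa
sorted[9] = babbb$aabaaabb

Answer: babbb$aabaaabb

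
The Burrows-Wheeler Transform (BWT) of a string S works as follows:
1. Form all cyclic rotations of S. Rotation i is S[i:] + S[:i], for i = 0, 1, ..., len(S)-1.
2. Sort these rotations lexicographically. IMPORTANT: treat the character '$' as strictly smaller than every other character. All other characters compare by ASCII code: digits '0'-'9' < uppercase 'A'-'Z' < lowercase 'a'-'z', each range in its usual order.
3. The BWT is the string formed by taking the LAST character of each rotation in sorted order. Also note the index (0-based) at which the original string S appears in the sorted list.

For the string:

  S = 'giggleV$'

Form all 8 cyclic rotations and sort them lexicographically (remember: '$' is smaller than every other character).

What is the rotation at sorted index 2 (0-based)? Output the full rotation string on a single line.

All 8 rotations (rotation i = S[i:]+S[:i]):
  rot[0] = giggleV$
  rot[1] = iggleV$g
  rot[2] = ggleV$gi
  rot[3] = gleV$gig
  rot[4] = leV$gigg
  rot[5] = eV$giggl
  rot[6] = V$giggle
  rot[7] = $giggleV
Sorted (with $ < everything):
  sorted[0] = $giggleV
  sorted[1] = V$giggle
  sorted[2] = eV$giggl
  sorted[3] = ggleV$gi
  sorted[4] = giggleV$
  sorted[5] = gleV$gig
  sorted[6] = iggleV$g
  sorted[7] = leV$gigg
sorted[2] = eV$giggl

Answer: eV$giggl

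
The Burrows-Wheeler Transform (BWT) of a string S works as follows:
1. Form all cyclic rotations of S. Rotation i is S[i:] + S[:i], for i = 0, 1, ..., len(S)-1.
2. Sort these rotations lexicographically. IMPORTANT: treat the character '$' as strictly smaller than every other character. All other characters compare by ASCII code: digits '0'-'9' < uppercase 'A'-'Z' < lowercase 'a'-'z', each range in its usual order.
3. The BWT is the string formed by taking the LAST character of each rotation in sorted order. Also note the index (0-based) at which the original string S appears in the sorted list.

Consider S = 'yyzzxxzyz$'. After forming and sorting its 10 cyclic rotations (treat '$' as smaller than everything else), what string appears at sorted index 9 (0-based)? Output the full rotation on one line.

Answer: zzxxzyz$yy

Derivation:
All 10 rotations (rotation i = S[i:]+S[:i]):
  rot[0] = yyzzxxzyz$
  rot[1] = yzzxxzyz$y
  rot[2] = zzxxzyz$yy
  rot[3] = zxxzyz$yyz
  rot[4] = xxzyz$yyzz
  rot[5] = xzyz$yyzzx
  rot[6] = zyz$yyzzxx
  rot[7] = yz$yyzzxxz
  rot[8] = z$yyzzxxzy
  rot[9] = $yyzzxxzyz
Sorted (with $ < everything):
  sorted[0] = $yyzzxxzyz
  sorted[1] = xxzyz$yyzz
  sorted[2] = xzyz$yyzzx
  sorted[3] = yyzzxxzyz$
  sorted[4] = yz$yyzzxxz
  sorted[5] = yzzxxzyz$y
  sorted[6] = z$yyzzxxzy
  sorted[7] = zxxzyz$yyz
  sorted[8] = zyz$yyzzxx
  sorted[9] = zzxxzyz$yy
sorted[9] = zzxxzyz$yy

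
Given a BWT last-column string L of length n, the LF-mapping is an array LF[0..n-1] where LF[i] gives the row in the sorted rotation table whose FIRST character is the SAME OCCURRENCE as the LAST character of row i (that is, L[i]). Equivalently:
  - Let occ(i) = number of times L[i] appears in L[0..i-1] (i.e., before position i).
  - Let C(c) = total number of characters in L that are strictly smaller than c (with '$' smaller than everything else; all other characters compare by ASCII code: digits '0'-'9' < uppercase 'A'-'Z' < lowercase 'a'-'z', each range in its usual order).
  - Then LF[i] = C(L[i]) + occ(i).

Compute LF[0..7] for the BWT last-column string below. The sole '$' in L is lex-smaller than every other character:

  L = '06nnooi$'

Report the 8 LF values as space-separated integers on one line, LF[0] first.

Char counts: '$':1, '0':1, '6':1, 'i':1, 'n':2, 'o':2
C (first-col start): C('$')=0, C('0')=1, C('6')=2, C('i')=3, C('n')=4, C('o')=6
L[0]='0': occ=0, LF[0]=C('0')+0=1+0=1
L[1]='6': occ=0, LF[1]=C('6')+0=2+0=2
L[2]='n': occ=0, LF[2]=C('n')+0=4+0=4
L[3]='n': occ=1, LF[3]=C('n')+1=4+1=5
L[4]='o': occ=0, LF[4]=C('o')+0=6+0=6
L[5]='o': occ=1, LF[5]=C('o')+1=6+1=7
L[6]='i': occ=0, LF[6]=C('i')+0=3+0=3
L[7]='$': occ=0, LF[7]=C('$')+0=0+0=0

Answer: 1 2 4 5 6 7 3 0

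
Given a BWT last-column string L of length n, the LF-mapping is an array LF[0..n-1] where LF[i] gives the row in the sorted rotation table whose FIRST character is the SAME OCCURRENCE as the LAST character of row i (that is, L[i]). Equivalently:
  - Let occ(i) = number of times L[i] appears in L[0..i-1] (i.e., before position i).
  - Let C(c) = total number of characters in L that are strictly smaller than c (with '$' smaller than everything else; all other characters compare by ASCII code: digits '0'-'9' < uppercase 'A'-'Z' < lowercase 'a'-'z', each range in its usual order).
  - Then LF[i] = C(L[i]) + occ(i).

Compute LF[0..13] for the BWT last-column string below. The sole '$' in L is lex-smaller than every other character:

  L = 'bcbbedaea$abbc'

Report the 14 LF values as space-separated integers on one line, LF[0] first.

Answer: 4 9 5 6 12 11 1 13 2 0 3 7 8 10

Derivation:
Char counts: '$':1, 'a':3, 'b':5, 'c':2, 'd':1, 'e':2
C (first-col start): C('$')=0, C('a')=1, C('b')=4, C('c')=9, C('d')=11, C('e')=12
L[0]='b': occ=0, LF[0]=C('b')+0=4+0=4
L[1]='c': occ=0, LF[1]=C('c')+0=9+0=9
L[2]='b': occ=1, LF[2]=C('b')+1=4+1=5
L[3]='b': occ=2, LF[3]=C('b')+2=4+2=6
L[4]='e': occ=0, LF[4]=C('e')+0=12+0=12
L[5]='d': occ=0, LF[5]=C('d')+0=11+0=11
L[6]='a': occ=0, LF[6]=C('a')+0=1+0=1
L[7]='e': occ=1, LF[7]=C('e')+1=12+1=13
L[8]='a': occ=1, LF[8]=C('a')+1=1+1=2
L[9]='$': occ=0, LF[9]=C('$')+0=0+0=0
L[10]='a': occ=2, LF[10]=C('a')+2=1+2=3
L[11]='b': occ=3, LF[11]=C('b')+3=4+3=7
L[12]='b': occ=4, LF[12]=C('b')+4=4+4=8
L[13]='c': occ=1, LF[13]=C('c')+1=9+1=10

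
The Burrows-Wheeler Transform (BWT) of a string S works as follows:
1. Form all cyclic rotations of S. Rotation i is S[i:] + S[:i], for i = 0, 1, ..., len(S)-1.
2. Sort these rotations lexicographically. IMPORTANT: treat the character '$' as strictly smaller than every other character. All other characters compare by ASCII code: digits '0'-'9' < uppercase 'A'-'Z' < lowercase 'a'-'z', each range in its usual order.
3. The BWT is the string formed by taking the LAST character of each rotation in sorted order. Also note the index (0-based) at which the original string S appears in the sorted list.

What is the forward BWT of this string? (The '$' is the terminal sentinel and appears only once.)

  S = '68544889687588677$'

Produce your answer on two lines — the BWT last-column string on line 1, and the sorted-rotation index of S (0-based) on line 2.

Answer: 754878$97866865488
6

Derivation:
All 18 rotations (rotation i = S[i:]+S[:i]):
  rot[0] = 68544889687588677$
  rot[1] = 8544889687588677$6
  rot[2] = 544889687588677$68
  rot[3] = 44889687588677$685
  rot[4] = 4889687588677$6854
  rot[5] = 889687588677$68544
  rot[6] = 89687588677$685448
  rot[7] = 9687588677$6854488
  rot[8] = 687588677$68544889
  rot[9] = 87588677$685448896
  rot[10] = 7588677$6854488968
  rot[11] = 588677$68544889687
  rot[12] = 88677$685448896875
  rot[13] = 8677$6854488968758
  rot[14] = 677$68544889687588
  rot[15] = 77$685448896875886
  rot[16] = 7$6854488968758867
  rot[17] = $68544889687588677
Sorted (with $ < everything):
  sorted[0] = $68544889687588677  (last char: '7')
  sorted[1] = 44889687588677$685  (last char: '5')
  sorted[2] = 4889687588677$6854  (last char: '4')
  sorted[3] = 544889687588677$68  (last char: '8')
  sorted[4] = 588677$68544889687  (last char: '7')
  sorted[5] = 677$68544889687588  (last char: '8')
  sorted[6] = 68544889687588677$  (last char: '$')
  sorted[7] = 687588677$68544889  (last char: '9')
  sorted[8] = 7$6854488968758867  (last char: '7')
  sorted[9] = 7588677$6854488968  (last char: '8')
  sorted[10] = 77$685448896875886  (last char: '6')
  sorted[11] = 8544889687588677$6  (last char: '6')
  sorted[12] = 8677$6854488968758  (last char: '8')
  sorted[13] = 87588677$685448896  (last char: '6')
  sorted[14] = 88677$685448896875  (last char: '5')
  sorted[15] = 889687588677$68544  (last char: '4')
  sorted[16] = 89687588677$685448  (last char: '8')
  sorted[17] = 9687588677$6854488  (last char: '8')
Last column: 754878$97866865488
Original string S is at sorted index 6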